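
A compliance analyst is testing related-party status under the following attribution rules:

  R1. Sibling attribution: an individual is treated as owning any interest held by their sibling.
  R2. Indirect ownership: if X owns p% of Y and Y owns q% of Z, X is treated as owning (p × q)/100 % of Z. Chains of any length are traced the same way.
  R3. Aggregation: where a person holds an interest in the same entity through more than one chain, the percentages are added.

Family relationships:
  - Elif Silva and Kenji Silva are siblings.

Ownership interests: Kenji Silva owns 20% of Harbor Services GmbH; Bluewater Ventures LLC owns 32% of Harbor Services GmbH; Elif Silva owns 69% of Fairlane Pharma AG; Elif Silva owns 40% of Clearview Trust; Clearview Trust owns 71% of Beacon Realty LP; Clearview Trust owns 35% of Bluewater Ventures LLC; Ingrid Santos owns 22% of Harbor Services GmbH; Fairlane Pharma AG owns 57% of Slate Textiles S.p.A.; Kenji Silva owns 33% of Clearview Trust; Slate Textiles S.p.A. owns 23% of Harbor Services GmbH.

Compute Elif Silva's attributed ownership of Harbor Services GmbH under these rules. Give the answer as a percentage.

By sibling attribution (R1), Elif Silva is treated as also owning Kenji Silva's interest in Clearview Trust, giving 40% + 33% = 73%.
By sibling attribution (R1), Elif Silva is treated as owning Kenji Silva's 20% interest in Harbor Services GmbH.
Chain via Clearview Trust → Bluewater Ventures LLC (R2): 73% × 35% × 32% = 8.176% of Harbor Services GmbH.
Chain via Fairlane Pharma AG → Slate Textiles S.p.A. (R2): 69% × 57% × 23% = 9.0459% of Harbor Services GmbH.
Direct interest in Harbor Services GmbH: 20%.
Aggregating (R3): 8.176% + 9.0459% + 20% = 37.2219%.

37.2219%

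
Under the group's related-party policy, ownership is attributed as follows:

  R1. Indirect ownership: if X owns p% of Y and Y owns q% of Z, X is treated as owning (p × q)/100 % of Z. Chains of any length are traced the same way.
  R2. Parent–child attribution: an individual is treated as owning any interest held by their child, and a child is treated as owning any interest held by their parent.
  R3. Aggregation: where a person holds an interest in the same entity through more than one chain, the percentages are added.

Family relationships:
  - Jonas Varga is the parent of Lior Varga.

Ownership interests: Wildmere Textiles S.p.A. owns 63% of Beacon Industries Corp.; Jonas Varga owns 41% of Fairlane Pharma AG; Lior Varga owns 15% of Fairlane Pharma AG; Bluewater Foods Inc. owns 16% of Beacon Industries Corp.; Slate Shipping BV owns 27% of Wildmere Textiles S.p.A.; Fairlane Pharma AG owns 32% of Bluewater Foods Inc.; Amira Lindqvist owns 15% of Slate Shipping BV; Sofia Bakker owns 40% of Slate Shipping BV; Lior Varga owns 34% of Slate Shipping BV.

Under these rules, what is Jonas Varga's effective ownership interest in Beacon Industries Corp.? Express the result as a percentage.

By parent–child attribution (R2), Jonas Varga is treated as also owning Lior Varga's interest in Fairlane Pharma AG, giving 41% + 15% = 56%.
By parent–child attribution (R2), Jonas Varga is treated as owning Lior Varga's 34% interest in Slate Shipping BV.
Chain via Fairlane Pharma AG → Bluewater Foods Inc. (R1): 56% × 32% × 16% = 2.8672% of Beacon Industries Corp.
Chain via Slate Shipping BV → Wildmere Textiles S.p.A. (R1): 34% × 27% × 63% = 5.7834% of Beacon Industries Corp.
Aggregating (R3): 2.8672% + 5.7834% = 8.6506%.

8.6506%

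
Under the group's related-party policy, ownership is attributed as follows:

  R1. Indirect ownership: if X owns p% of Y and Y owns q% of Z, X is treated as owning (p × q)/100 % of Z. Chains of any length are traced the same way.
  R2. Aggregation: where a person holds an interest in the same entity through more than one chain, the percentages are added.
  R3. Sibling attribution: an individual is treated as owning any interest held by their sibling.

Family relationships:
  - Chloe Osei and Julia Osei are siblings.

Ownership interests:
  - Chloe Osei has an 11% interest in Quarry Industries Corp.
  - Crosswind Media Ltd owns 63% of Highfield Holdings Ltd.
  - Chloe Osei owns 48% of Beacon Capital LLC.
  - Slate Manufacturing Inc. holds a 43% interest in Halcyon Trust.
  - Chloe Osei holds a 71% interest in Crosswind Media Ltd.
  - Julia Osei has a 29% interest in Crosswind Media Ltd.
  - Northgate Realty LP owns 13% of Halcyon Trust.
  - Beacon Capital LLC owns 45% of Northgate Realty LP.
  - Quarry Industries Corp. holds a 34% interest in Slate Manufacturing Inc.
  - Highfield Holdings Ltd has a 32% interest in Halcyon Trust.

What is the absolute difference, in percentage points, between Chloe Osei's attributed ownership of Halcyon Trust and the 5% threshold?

19.5762

By sibling attribution (R3), Chloe Osei is treated as also owning Julia Osei's interest in Crosswind Media Ltd, giving 71% + 29% = 100%.
Chain via Beacon Capital LLC → Northgate Realty LP (R1): 48% × 45% × 13% = 2.808% of Halcyon Trust.
Chain via Crosswind Media Ltd → Highfield Holdings Ltd (R1): 100% × 63% × 32% = 20.16% of Halcyon Trust.
Chain via Quarry Industries Corp. → Slate Manufacturing Inc. (R1): 11% × 34% × 43% = 1.6082% of Halcyon Trust.
Aggregating (R2): 2.808% + 20.16% + 1.6082% = 24.5762%.
24.5762% exceeds the 5% threshold by 19.5762 percentage points.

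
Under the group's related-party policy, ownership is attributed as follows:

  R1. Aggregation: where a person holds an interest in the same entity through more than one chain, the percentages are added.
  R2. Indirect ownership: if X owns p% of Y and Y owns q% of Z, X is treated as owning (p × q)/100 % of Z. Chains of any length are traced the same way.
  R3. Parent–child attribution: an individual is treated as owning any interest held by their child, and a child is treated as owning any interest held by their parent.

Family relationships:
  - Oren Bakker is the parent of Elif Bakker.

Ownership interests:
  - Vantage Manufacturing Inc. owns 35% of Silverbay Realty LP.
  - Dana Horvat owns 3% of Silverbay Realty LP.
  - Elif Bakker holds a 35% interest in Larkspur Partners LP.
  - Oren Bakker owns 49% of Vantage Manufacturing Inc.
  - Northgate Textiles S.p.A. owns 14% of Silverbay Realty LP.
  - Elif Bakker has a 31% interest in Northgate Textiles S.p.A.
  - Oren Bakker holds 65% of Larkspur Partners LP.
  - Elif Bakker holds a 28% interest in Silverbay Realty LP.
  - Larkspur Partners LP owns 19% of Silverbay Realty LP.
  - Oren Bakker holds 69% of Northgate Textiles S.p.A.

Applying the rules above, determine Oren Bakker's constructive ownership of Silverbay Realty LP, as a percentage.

78.15%

By parent–child attribution (R3), Oren Bakker is treated as also owning Elif Bakker's interest in Larkspur Partners LP, giving 65% + 35% = 100%.
By parent–child attribution (R3), Oren Bakker is treated as also owning Elif Bakker's interest in Northgate Textiles S.p.A, giving 69% + 31% = 100%.
By parent–child attribution (R3), Oren Bakker is treated as owning Elif Bakker's 28% interest in Silverbay Realty LP.
Chain via Larkspur Partners LP (R2): 100% × 19% = 19% of Silverbay Realty LP.
Chain via Vantage Manufacturing Inc. (R2): 49% × 35% = 17.15% of Silverbay Realty LP.
Chain via Northgate Textiles S.p.A. (R2): 100% × 14% = 14% of Silverbay Realty LP.
Direct interest in Silverbay Realty LP: 28%.
Aggregating (R1): 19% + 17.15% + 14% + 28% = 78.15%.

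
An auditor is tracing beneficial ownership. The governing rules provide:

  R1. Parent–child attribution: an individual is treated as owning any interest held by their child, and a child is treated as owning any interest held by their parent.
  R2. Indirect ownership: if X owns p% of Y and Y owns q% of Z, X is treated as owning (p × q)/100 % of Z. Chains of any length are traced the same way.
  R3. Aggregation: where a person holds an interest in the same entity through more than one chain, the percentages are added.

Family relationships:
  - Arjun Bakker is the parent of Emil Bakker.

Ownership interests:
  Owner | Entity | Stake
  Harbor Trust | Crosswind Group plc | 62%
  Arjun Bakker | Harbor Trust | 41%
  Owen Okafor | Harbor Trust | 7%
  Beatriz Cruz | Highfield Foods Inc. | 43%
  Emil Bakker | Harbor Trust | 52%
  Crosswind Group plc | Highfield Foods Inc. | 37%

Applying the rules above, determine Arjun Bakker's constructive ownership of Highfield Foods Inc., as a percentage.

By parent–child attribution (R1), Arjun Bakker is treated as also owning Emil Bakker's interest in Harbor Trust, giving 41% + 52% = 93%.
Chain via Harbor Trust → Crosswind Group plc (R2): 93% × 62% × 37% = 21.3342% of Highfield Foods Inc.

21.3342%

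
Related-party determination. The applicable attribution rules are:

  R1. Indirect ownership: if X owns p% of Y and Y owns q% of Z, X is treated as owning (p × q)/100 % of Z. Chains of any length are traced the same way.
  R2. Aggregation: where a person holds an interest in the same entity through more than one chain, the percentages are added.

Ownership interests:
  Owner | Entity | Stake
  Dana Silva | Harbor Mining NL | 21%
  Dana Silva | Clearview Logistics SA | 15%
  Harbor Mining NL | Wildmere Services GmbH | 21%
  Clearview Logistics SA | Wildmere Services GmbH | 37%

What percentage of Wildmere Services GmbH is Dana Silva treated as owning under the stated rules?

9.96%

Chain via Harbor Mining NL (R1): 21% × 21% = 4.41% of Wildmere Services GmbH.
Chain via Clearview Logistics SA (R1): 15% × 37% = 5.55% of Wildmere Services GmbH.
Aggregating (R2): 4.41% + 5.55% = 9.96%.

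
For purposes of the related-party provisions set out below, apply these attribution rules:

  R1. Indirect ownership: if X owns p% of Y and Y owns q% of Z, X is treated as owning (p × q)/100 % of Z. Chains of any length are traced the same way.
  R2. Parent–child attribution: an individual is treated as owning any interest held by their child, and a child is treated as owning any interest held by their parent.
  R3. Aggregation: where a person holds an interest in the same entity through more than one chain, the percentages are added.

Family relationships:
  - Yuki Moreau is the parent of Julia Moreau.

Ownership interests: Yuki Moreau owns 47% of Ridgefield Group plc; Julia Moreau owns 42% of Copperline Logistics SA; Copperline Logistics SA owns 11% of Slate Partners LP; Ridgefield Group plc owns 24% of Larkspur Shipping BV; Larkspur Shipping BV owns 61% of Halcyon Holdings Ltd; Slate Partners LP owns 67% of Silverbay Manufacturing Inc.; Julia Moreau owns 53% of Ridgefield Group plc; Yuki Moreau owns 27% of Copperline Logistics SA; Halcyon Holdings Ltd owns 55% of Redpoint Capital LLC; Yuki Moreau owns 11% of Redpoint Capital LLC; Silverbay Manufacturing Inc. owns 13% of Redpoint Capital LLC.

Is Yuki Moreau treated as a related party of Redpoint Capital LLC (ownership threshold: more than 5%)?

By parent–child attribution (R2), Yuki Moreau is treated as also owning Julia Moreau's interest in Ridgefield Group plc, giving 47% + 53% = 100%.
By parent–child attribution (R2), Yuki Moreau is treated as also owning Julia Moreau's interest in Copperline Logistics SA, giving 27% + 42% = 69%.
Chain via Ridgefield Group plc → Larkspur Shipping BV → Halcyon Holdings Ltd (R1): 100% × 24% × 61% × 55% = 8.052% of Redpoint Capital LLC.
Chain via Copperline Logistics SA → Slate Partners LP → Silverbay Manufacturing Inc. (R1): 69% × 11% × 67% × 13% = 0.661089% of Redpoint Capital LLC.
Direct interest in Redpoint Capital LLC: 11%.
Aggregating (R3): 8.052% + 0.661089% + 11% = 19.713089%.
19.713089% exceeds the 5% threshold, so Yuki is a related party to Redpoint Capital LLC.

Yes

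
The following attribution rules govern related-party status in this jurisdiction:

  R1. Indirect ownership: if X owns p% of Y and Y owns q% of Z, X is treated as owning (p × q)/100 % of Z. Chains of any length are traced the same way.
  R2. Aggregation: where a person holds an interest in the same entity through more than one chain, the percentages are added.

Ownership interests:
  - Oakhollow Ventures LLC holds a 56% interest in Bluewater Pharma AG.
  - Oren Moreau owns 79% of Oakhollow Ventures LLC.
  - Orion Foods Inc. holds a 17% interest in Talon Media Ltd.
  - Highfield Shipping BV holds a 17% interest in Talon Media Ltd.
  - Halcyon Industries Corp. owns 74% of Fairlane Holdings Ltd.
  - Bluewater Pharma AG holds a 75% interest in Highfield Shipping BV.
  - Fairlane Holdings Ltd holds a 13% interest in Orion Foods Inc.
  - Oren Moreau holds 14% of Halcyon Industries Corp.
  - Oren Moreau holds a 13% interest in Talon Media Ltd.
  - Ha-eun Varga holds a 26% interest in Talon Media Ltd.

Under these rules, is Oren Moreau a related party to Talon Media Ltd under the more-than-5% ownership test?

Chain via Halcyon Industries Corp. → Fairlane Holdings Ltd → Orion Foods Inc. (R1): 14% × 74% × 13% × 17% = 0.228956% of Talon Media Ltd.
Chain via Oakhollow Ventures LLC → Bluewater Pharma AG → Highfield Shipping BV (R1): 79% × 56% × 75% × 17% = 5.6406% of Talon Media Ltd.
Direct interest in Talon Media Ltd: 13%.
Aggregating (R2): 0.228956% + 5.6406% + 13% = 18.869556%.
18.869556% exceeds the 5% threshold, so Oren is a related party to Talon Media Ltd.

Yes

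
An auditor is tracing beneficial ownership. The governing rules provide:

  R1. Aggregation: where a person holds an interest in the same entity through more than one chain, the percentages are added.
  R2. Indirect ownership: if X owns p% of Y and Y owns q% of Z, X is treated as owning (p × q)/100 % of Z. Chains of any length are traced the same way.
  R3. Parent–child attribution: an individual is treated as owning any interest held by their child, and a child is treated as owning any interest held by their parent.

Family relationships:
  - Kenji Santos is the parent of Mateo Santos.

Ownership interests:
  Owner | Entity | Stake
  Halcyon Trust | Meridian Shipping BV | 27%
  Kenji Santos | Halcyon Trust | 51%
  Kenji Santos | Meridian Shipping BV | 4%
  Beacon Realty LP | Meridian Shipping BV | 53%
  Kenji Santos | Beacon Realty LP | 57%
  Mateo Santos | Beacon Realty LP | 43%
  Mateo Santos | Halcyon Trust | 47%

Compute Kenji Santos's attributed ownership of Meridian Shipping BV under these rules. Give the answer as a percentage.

83.46%

By parent–child attribution (R3), Kenji Santos is treated as also owning Mateo Santos's interest in Beacon Realty LP, giving 57% + 43% = 100%.
By parent–child attribution (R3), Kenji Santos is treated as also owning Mateo Santos's interest in Halcyon Trust, giving 51% + 47% = 98%.
Chain via Beacon Realty LP (R2): 100% × 53% = 53% of Meridian Shipping BV.
Chain via Halcyon Trust (R2): 98% × 27% = 26.46% of Meridian Shipping BV.
Direct interest in Meridian Shipping BV: 4%.
Aggregating (R1): 53% + 26.46% + 4% = 83.46%.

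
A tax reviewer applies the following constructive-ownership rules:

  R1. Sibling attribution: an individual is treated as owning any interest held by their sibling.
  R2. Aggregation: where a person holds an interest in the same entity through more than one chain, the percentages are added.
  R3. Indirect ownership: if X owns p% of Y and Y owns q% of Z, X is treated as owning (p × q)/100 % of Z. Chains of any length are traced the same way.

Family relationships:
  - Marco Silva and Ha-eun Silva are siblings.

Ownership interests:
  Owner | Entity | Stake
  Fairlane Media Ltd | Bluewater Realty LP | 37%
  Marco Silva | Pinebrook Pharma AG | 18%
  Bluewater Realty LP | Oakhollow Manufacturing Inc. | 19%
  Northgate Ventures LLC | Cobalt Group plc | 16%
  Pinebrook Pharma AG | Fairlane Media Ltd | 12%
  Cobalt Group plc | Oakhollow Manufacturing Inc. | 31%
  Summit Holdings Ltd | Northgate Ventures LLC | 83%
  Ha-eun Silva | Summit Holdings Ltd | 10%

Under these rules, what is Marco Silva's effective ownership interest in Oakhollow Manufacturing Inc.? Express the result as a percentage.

0.563528%

By sibling attribution (R1), Marco Silva is treated as owning Ha-eun Silva's 10% interest in Summit Holdings Ltd.
Chain via Pinebrook Pharma AG → Fairlane Media Ltd → Bluewater Realty LP (R3): 18% × 12% × 37% × 19% = 0.151848% of Oakhollow Manufacturing Inc.
Chain via Summit Holdings Ltd → Northgate Ventures LLC → Cobalt Group plc (R3): 10% × 83% × 16% × 31% = 0.41168% of Oakhollow Manufacturing Inc.
Aggregating (R2): 0.151848% + 0.41168% = 0.563528%.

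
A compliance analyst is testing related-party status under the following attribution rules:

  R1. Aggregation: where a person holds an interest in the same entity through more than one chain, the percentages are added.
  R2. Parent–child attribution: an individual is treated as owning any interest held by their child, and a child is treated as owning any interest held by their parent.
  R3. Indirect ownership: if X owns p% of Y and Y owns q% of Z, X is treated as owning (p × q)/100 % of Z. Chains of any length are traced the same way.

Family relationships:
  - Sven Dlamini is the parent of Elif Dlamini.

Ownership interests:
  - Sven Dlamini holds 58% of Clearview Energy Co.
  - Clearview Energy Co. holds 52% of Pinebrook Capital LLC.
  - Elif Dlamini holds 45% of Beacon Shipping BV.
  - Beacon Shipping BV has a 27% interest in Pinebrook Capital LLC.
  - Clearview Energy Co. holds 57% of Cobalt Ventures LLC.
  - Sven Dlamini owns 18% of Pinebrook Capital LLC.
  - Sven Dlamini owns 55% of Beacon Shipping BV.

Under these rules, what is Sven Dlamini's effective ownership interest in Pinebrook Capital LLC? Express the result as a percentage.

75.16%

By parent–child attribution (R2), Sven Dlamini is treated as also owning Elif Dlamini's interest in Beacon Shipping BV, giving 55% + 45% = 100%.
Chain via Beacon Shipping BV (R3): 100% × 27% = 27% of Pinebrook Capital LLC.
Chain via Clearview Energy Co. (R3): 58% × 52% = 30.16% of Pinebrook Capital LLC.
Direct interest in Pinebrook Capital LLC: 18%.
Aggregating (R1): 27% + 30.16% + 18% = 75.16%.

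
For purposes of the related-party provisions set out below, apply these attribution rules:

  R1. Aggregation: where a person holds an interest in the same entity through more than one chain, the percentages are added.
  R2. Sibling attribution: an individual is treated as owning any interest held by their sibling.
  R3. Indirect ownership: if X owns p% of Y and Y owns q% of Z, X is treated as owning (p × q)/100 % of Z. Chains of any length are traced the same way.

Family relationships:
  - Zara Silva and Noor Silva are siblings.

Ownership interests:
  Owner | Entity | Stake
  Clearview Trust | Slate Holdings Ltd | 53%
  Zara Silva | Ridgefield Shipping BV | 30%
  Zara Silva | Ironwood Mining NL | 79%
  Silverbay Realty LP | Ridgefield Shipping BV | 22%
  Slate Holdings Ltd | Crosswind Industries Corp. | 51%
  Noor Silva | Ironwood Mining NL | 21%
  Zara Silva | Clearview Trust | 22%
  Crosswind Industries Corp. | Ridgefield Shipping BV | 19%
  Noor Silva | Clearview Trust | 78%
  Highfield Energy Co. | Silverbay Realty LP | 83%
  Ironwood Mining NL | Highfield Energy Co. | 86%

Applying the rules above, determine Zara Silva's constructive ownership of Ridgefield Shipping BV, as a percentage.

50.8393%

By sibling attribution (R2), Zara Silva is treated as also owning Noor Silva's interest in Clearview Trust, giving 22% + 78% = 100%.
By sibling attribution (R2), Zara Silva is treated as also owning Noor Silva's interest in Ironwood Mining NL, giving 79% + 21% = 100%.
Chain via Clearview Trust → Slate Holdings Ltd → Crosswind Industries Corp. (R3): 100% × 53% × 51% × 19% = 5.1357% of Ridgefield Shipping BV.
Chain via Ironwood Mining NL → Highfield Energy Co. → Silverbay Realty LP (R3): 100% × 86% × 83% × 22% = 15.7036% of Ridgefield Shipping BV.
Direct interest in Ridgefield Shipping BV: 30%.
Aggregating (R1): 5.1357% + 15.7036% + 30% = 50.8393%.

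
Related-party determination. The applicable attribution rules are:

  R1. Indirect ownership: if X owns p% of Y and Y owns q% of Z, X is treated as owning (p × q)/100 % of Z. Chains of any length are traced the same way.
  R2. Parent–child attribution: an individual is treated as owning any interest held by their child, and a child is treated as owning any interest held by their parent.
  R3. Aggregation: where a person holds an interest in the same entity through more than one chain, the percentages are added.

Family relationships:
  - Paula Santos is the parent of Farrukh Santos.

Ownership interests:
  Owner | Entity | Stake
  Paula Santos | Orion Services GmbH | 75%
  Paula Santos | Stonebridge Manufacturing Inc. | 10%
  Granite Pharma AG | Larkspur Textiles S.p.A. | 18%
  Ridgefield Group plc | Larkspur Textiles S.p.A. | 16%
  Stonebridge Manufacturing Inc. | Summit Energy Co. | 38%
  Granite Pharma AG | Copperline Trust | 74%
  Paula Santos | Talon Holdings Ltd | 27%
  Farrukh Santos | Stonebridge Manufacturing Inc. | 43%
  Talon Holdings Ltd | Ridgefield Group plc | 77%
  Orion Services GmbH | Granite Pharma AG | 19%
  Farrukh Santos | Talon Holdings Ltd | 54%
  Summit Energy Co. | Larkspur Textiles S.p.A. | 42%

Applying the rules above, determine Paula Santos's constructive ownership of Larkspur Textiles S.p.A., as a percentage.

By parent–child attribution (R2), Paula Santos is treated as also owning Farrukh Santos's interest in Stonebridge Manufacturing Inc, giving 10% + 43% = 53%.
By parent–child attribution (R2), Paula Santos is treated as also owning Farrukh Santos's interest in Talon Holdings Ltd, giving 27% + 54% = 81%.
Chain via Stonebridge Manufacturing Inc. → Summit Energy Co. (R1): 53% × 38% × 42% = 8.4588% of Larkspur Textiles S.p.A.
Chain via Talon Holdings Ltd → Ridgefield Group plc (R1): 81% × 77% × 16% = 9.9792% of Larkspur Textiles S.p.A.
Chain via Orion Services GmbH → Granite Pharma AG (R1): 75% × 19% × 18% = 2.565% of Larkspur Textiles S.p.A.
Aggregating (R3): 8.4588% + 9.9792% + 2.565% = 21.003%.

21.003%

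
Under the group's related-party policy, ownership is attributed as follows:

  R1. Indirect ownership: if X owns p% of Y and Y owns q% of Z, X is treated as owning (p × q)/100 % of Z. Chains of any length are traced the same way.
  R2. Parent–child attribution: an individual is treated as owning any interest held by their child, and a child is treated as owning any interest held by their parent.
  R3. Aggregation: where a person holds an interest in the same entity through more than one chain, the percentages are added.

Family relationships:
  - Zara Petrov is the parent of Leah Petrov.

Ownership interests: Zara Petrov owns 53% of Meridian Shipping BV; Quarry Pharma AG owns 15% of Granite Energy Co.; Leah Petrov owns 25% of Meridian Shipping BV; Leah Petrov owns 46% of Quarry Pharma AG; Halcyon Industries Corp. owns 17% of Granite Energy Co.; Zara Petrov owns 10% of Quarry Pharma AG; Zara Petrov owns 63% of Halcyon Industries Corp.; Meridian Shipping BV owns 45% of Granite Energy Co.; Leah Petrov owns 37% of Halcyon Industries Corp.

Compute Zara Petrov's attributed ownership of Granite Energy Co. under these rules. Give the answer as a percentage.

60.5%

By parent–child attribution (R2), Zara Petrov is treated as also owning Leah Petrov's interest in Halcyon Industries Corp, giving 63% + 37% = 100%.
By parent–child attribution (R2), Zara Petrov is treated as also owning Leah Petrov's interest in Meridian Shipping BV, giving 53% + 25% = 78%.
By parent–child attribution (R2), Zara Petrov is treated as also owning Leah Petrov's interest in Quarry Pharma AG, giving 10% + 46% = 56%.
Chain via Halcyon Industries Corp. (R1): 100% × 17% = 17% of Granite Energy Co.
Chain via Meridian Shipping BV (R1): 78% × 45% = 35.1% of Granite Energy Co.
Chain via Quarry Pharma AG (R1): 56% × 15% = 8.4% of Granite Energy Co.
Aggregating (R3): 17% + 35.1% + 8.4% = 60.5%.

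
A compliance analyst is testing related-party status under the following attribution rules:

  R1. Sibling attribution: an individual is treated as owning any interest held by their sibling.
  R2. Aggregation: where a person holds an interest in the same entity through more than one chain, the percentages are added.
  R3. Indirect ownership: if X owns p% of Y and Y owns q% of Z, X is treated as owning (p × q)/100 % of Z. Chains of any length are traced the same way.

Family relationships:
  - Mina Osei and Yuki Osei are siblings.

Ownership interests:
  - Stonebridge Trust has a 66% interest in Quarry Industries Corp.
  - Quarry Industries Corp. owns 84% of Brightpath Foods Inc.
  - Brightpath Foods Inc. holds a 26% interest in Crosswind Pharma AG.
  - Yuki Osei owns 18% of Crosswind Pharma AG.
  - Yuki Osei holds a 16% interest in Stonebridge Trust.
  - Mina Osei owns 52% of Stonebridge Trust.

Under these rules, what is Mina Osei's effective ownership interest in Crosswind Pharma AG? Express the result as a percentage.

By sibling attribution (R1), Mina Osei is treated as also owning Yuki Osei's interest in Stonebridge Trust, giving 52% + 16% = 68%.
By sibling attribution (R1), Mina Osei is treated as owning Yuki Osei's 18% interest in Crosswind Pharma AG.
Chain via Stonebridge Trust → Quarry Industries Corp. → Brightpath Foods Inc. (R3): 68% × 66% × 84% × 26% = 9.801792% of Crosswind Pharma AG.
Direct interest in Crosswind Pharma AG: 18%.
Aggregating (R2): 9.801792% + 18% = 27.801792%.

27.801792%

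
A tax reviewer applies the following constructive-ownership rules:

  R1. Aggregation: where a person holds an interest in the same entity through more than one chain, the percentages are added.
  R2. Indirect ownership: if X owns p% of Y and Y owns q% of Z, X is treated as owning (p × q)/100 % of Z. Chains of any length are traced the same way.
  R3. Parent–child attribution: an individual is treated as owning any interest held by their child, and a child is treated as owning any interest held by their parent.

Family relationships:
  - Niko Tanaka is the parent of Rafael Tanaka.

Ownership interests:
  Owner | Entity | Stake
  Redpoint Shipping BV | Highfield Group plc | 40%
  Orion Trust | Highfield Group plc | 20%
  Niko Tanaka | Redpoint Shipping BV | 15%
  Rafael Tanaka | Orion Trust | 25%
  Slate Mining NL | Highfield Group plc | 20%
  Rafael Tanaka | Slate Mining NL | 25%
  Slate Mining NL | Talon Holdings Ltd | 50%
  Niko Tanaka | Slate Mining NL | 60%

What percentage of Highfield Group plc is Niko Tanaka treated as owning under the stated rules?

By parent–child attribution (R3), Niko Tanaka is treated as also owning Rafael Tanaka's interest in Slate Mining NL, giving 60% + 25% = 85%.
By parent–child attribution (R3), Niko Tanaka is treated as owning Rafael Tanaka's 25% interest in Orion Trust.
Chain via Redpoint Shipping BV (R2): 15% × 40% = 6% of Highfield Group plc.
Chain via Slate Mining NL (R2): 85% × 20% = 17% of Highfield Group plc.
Chain via Orion Trust (R2): 25% × 20% = 5% of Highfield Group plc.
Aggregating (R1): 6% + 17% + 5% = 28%.

28%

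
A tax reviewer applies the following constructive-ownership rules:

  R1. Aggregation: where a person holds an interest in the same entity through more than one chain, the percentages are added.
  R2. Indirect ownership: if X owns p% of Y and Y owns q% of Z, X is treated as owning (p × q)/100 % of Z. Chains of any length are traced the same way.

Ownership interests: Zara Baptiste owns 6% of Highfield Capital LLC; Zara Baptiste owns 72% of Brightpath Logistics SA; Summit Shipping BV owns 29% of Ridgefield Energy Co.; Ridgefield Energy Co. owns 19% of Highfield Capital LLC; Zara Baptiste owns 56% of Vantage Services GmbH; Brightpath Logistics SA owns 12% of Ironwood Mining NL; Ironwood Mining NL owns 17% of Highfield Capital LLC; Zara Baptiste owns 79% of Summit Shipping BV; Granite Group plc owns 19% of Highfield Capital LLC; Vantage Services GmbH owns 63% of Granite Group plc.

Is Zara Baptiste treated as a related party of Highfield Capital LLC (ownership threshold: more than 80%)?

Chain via Vantage Services GmbH → Granite Group plc (R2): 56% × 63% × 19% = 6.7032% of Highfield Capital LLC.
Chain via Summit Shipping BV → Ridgefield Energy Co. (R2): 79% × 29% × 19% = 4.3529% of Highfield Capital LLC.
Chain via Brightpath Logistics SA → Ironwood Mining NL (R2): 72% × 12% × 17% = 1.4688% of Highfield Capital LLC.
Direct interest in Highfield Capital LLC: 6%.
Aggregating (R1): 6.7032% + 4.3529% + 1.4688% + 6% = 18.5249%.
18.5249% does not exceed the 80% threshold, so Zara is not a related party to Highfield Capital LLC.

No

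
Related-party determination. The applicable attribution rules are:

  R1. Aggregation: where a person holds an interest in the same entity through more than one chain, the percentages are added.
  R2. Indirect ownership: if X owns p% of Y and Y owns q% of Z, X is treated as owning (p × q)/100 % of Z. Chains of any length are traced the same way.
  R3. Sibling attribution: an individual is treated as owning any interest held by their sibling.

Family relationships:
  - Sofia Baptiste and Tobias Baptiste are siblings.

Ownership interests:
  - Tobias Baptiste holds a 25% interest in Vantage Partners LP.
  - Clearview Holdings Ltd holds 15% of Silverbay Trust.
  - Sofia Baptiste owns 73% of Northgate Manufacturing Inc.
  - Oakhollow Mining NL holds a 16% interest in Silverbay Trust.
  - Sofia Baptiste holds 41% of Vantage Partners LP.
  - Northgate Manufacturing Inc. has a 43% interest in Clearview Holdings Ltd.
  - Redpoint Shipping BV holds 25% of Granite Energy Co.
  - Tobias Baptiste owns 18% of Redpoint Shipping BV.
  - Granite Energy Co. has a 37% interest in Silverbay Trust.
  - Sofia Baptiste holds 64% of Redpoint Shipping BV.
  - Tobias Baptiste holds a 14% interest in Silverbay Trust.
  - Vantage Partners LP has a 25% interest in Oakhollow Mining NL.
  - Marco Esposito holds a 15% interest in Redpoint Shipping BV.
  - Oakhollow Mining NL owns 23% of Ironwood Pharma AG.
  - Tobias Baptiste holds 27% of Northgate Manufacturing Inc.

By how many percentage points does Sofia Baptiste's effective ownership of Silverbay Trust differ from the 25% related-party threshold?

By sibling attribution (R3), Sofia Baptiste is treated as also owning Tobias Baptiste's interest in Vantage Partners LP, giving 41% + 25% = 66%.
By sibling attribution (R3), Sofia Baptiste is treated as also owning Tobias Baptiste's interest in Northgate Manufacturing Inc, giving 73% + 27% = 100%.
By sibling attribution (R3), Sofia Baptiste is treated as also owning Tobias Baptiste's interest in Redpoint Shipping BV, giving 64% + 18% = 82%.
By sibling attribution (R3), Sofia Baptiste is treated as owning Tobias Baptiste's 14% interest in Silverbay Trust.
Chain via Vantage Partners LP → Oakhollow Mining NL (R2): 66% × 25% × 16% = 2.64% of Silverbay Trust.
Chain via Northgate Manufacturing Inc. → Clearview Holdings Ltd (R2): 100% × 43% × 15% = 6.45% of Silverbay Trust.
Chain via Redpoint Shipping BV → Granite Energy Co. (R2): 82% × 25% × 37% = 7.585% of Silverbay Trust.
Direct interest in Silverbay Trust: 14%.
Aggregating (R1): 2.64% + 6.45% + 7.585% + 14% = 30.675%.
30.675% exceeds the 25% threshold by 5.675 percentage points.

5.675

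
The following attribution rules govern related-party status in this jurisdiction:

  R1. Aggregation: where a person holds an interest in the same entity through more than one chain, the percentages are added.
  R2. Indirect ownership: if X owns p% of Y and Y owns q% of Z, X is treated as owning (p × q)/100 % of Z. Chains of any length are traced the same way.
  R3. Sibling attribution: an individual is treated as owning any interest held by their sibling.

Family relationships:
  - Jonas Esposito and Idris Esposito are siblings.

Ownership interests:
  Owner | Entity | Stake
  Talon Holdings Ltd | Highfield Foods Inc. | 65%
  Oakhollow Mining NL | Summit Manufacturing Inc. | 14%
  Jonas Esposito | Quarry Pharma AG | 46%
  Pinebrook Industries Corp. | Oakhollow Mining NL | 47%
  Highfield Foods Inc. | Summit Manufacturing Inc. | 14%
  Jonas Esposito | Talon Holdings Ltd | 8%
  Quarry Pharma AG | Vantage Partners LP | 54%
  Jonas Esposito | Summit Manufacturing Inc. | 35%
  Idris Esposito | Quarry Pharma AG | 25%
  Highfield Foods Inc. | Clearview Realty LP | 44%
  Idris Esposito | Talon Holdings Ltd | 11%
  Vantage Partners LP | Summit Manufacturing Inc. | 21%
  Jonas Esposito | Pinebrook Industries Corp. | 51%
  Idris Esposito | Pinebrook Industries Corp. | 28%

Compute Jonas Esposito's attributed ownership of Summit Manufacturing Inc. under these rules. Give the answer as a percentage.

49.9786%

By sibling attribution (R3), Jonas Esposito is treated as also owning Idris Esposito's interest in Pinebrook Industries Corp, giving 51% + 28% = 79%.
By sibling attribution (R3), Jonas Esposito is treated as also owning Idris Esposito's interest in Quarry Pharma AG, giving 46% + 25% = 71%.
By sibling attribution (R3), Jonas Esposito is treated as also owning Idris Esposito's interest in Talon Holdings Ltd, giving 8% + 11% = 19%.
Chain via Pinebrook Industries Corp. → Oakhollow Mining NL (R2): 79% × 47% × 14% = 5.1982% of Summit Manufacturing Inc.
Chain via Quarry Pharma AG → Vantage Partners LP (R2): 71% × 54% × 21% = 8.0514% of Summit Manufacturing Inc.
Chain via Talon Holdings Ltd → Highfield Foods Inc. (R2): 19% × 65% × 14% = 1.729% of Summit Manufacturing Inc.
Direct interest in Summit Manufacturing Inc: 35%.
Aggregating (R1): 5.1982% + 8.0514% + 1.729% + 35% = 49.9786%.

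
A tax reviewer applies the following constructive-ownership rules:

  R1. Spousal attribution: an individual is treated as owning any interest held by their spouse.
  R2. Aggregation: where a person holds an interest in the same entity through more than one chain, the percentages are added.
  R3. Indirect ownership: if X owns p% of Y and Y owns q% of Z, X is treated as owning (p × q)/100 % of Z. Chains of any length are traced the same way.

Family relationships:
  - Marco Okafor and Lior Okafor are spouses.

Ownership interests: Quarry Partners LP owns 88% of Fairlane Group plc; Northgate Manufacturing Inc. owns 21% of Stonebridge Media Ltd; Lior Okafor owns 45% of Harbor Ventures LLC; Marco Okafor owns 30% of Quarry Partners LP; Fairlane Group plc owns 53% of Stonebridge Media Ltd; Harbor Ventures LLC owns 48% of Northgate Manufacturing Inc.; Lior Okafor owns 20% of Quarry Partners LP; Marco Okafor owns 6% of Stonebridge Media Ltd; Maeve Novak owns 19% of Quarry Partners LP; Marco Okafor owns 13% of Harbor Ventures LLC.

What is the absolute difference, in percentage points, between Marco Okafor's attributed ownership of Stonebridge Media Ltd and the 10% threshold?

25.1664

By spousal attribution (R1), Marco Okafor is treated as also owning Lior Okafor's interest in Quarry Partners LP, giving 30% + 20% = 50%.
By spousal attribution (R1), Marco Okafor is treated as also owning Lior Okafor's interest in Harbor Ventures LLC, giving 13% + 45% = 58%.
Chain via Quarry Partners LP → Fairlane Group plc (R3): 50% × 88% × 53% = 23.32% of Stonebridge Media Ltd.
Chain via Harbor Ventures LLC → Northgate Manufacturing Inc. (R3): 58% × 48% × 21% = 5.8464% of Stonebridge Media Ltd.
Direct interest in Stonebridge Media Ltd: 6%.
Aggregating (R2): 23.32% + 5.8464% + 6% = 35.1664%.
35.1664% exceeds the 10% threshold by 25.1664 percentage points.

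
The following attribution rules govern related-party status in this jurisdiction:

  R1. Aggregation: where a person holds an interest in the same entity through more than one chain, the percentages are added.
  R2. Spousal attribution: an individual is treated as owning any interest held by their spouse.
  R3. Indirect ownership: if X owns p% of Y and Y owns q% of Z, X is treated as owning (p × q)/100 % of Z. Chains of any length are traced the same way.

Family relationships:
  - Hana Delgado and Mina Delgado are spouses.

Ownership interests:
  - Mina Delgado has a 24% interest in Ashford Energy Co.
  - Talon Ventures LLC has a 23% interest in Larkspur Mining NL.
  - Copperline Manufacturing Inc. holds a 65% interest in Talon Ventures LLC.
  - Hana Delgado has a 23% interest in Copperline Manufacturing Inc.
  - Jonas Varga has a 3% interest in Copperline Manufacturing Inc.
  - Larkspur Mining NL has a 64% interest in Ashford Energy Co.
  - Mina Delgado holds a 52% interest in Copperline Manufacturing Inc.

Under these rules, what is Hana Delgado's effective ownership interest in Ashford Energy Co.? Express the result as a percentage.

31.176%

By spousal attribution (R2), Hana Delgado is treated as also owning Mina Delgado's interest in Copperline Manufacturing Inc, giving 23% + 52% = 75%.
By spousal attribution (R2), Hana Delgado is treated as owning Mina Delgado's 24% interest in Ashford Energy Co.
Chain via Copperline Manufacturing Inc. → Talon Ventures LLC → Larkspur Mining NL (R3): 75% × 65% × 23% × 64% = 7.176% of Ashford Energy Co.
Direct interest in Ashford Energy Co: 24%.
Aggregating (R1): 7.176% + 24% = 31.176%.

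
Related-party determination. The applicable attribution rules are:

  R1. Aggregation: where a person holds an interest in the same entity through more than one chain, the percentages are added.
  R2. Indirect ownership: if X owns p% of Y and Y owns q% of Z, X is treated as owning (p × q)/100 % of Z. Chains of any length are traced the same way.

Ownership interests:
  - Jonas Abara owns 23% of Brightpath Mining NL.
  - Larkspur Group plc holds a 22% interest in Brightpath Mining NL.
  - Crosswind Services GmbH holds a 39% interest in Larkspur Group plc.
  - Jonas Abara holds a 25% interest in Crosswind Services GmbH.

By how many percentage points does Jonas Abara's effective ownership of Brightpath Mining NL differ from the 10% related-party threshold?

Chain via Crosswind Services GmbH → Larkspur Group plc (R2): 25% × 39% × 22% = 2.145% of Brightpath Mining NL.
Direct interest in Brightpath Mining NL: 23%.
Aggregating (R1): 2.145% + 23% = 25.145%.
25.145% exceeds the 10% threshold by 15.145 percentage points.

15.145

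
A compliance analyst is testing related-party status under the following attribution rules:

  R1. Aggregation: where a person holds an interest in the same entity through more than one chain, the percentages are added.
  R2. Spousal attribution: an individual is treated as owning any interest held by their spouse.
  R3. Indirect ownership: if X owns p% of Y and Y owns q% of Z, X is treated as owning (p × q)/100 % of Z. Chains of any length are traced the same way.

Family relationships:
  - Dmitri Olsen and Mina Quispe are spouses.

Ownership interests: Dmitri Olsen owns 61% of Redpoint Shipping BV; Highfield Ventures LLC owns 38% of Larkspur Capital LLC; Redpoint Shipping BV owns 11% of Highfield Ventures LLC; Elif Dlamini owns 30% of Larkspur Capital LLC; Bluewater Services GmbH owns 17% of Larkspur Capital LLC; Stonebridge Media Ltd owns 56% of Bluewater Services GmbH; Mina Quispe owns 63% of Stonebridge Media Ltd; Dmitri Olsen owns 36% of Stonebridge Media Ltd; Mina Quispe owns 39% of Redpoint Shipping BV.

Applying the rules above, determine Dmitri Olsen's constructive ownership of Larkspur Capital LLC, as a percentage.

By spousal attribution (R2), Dmitri Olsen is treated as also owning Mina Quispe's interest in Redpoint Shipping BV, giving 61% + 39% = 100%.
By spousal attribution (R2), Dmitri Olsen is treated as also owning Mina Quispe's interest in Stonebridge Media Ltd, giving 36% + 63% = 99%.
Chain via Redpoint Shipping BV → Highfield Ventures LLC (R3): 100% × 11% × 38% = 4.18% of Larkspur Capital LLC.
Chain via Stonebridge Media Ltd → Bluewater Services GmbH (R3): 99% × 56% × 17% = 9.4248% of Larkspur Capital LLC.
Aggregating (R1): 4.18% + 9.4248% = 13.6048%.

13.6048%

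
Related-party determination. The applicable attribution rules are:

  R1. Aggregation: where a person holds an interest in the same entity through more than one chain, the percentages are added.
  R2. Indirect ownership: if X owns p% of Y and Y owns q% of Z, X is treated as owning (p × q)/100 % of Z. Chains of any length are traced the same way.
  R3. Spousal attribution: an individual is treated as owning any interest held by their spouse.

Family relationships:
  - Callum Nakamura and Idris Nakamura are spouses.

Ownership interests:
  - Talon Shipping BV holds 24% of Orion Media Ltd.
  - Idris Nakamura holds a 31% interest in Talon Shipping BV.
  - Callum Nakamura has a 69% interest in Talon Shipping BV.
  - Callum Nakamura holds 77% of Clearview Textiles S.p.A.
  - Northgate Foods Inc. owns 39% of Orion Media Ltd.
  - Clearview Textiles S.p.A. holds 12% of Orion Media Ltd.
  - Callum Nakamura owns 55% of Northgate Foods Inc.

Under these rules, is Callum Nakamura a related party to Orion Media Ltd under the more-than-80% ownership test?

By spousal attribution (R3), Callum Nakamura is treated as also owning Idris Nakamura's interest in Talon Shipping BV, giving 69% + 31% = 100%.
Chain via Northgate Foods Inc. (R2): 55% × 39% = 21.45% of Orion Media Ltd.
Chain via Talon Shipping BV (R2): 100% × 24% = 24% of Orion Media Ltd.
Chain via Clearview Textiles S.p.A. (R2): 77% × 12% = 9.24% of Orion Media Ltd.
Aggregating (R1): 21.45% + 24% + 9.24% = 54.69%.
54.69% does not exceed the 80% threshold, so Callum is not a related party to Orion Media Ltd.

No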